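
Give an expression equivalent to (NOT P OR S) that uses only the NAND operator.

(((P NAND P) NAND (P NAND P)) NAND (S NAND S))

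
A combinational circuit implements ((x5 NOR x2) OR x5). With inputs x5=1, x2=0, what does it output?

Substituting: ((1 NOR 0) OR 1)
= 1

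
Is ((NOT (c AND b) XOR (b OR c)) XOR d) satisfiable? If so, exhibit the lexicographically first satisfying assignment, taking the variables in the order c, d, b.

c=0, d=0, b=0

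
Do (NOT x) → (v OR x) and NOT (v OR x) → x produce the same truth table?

Yes, Contrapositive is always equivalent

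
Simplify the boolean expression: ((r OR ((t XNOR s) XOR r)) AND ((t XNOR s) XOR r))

By absorption (E AND (E OR v) = E):
= ((t XNOR s) XOR r)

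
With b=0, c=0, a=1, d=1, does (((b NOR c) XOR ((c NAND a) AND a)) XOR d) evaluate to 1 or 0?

Substituting: (((0 NOR 0) XOR ((0 NAND 1) AND 1)) XOR 1)
= 1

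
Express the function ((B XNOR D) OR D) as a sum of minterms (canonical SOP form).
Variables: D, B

Σm(0, 2, 3) = (NOT D AND NOT B) OR (D AND NOT B) OR (D AND B)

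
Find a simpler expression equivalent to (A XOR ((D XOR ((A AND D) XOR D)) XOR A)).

By XOR self-cancellation ((E XOR v) XOR v = E) then XOR self-cancellation ((E XOR v) XOR v = E):
= (A AND D)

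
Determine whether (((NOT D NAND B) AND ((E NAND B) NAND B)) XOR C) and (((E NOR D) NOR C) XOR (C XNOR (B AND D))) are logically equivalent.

No. Counterexample: with D=0, B=0, C=0, E=1, Expression 1 = 1 but Expression 2 = 0.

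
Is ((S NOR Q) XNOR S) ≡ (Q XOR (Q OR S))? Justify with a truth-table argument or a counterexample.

No. Counterexample: with Q=0, S=1, Expression 1 = 0 but Expression 2 = 1.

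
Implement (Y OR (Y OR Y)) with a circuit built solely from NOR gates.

((Y NOR ((Y NOR Y) NOR (Y NOR Y))) NOR (Y NOR ((Y NOR Y) NOR (Y NOR Y))))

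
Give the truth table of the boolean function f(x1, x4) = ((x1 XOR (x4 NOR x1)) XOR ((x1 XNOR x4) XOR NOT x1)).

x1 | x4 | Output
----------------
0 | 0 | 1
0 | 1 | 1
1 | 0 | 1
1 | 1 | 0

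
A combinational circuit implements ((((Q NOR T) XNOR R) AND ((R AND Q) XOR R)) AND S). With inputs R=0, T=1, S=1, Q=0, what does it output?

Substituting: ((((0 NOR 1) XNOR 0) AND ((0 AND 0) XOR 0)) AND 1)
= 0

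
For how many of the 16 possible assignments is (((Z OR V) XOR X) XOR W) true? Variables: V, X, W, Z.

Satisfying assignments: (0,0,0,1), (0,0,1,0), (0,1,0,0), (0,1,1,1), (1,0,0,0), (1,0,0,1), (1,1,1,0), (1,1,1,1)
Count: 8 out of 16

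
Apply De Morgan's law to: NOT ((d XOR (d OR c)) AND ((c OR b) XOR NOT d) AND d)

NOT (d XOR (d OR c)) OR NOT ((c OR b) XOR NOT d) OR NOT d
De Morgan's: NOT(AND of terms) = OR of negations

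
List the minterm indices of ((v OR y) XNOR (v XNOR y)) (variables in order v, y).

Σm(3) = (v AND y)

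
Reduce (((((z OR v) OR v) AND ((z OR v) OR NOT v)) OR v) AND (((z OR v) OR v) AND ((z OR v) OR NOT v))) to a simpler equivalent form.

By absorption (E AND (E OR v) = E) then distribution ((E OR v) AND (E OR NOT v) = E):
= (z OR v)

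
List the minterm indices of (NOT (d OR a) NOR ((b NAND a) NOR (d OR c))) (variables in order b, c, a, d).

Σm(1, 2, 3, 5, 6, 7, 9, 11, 13, 14, 15) = (NOT b AND NOT c AND NOT a AND d) OR (NOT b AND NOT c AND a AND NOT d) OR (NOT b AND NOT c AND a AND d) OR (NOT b AND c AND NOT a AND d) OR (NOT b AND c AND a AND NOT d) OR (NOT b AND c AND a AND d) OR (b AND NOT c AND NOT a AND d) OR (b AND NOT c AND a AND d) OR (b AND c AND NOT a AND d) OR (b AND c AND a AND NOT d) OR (b AND c AND a AND d)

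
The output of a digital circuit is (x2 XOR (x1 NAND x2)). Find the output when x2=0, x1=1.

Substituting: (0 XOR (1 NAND 0))
= 1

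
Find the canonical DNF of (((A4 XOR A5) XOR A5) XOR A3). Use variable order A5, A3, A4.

(NOT A5 AND NOT A3 AND A4) OR (NOT A5 AND A3 AND NOT A4) OR (A5 AND NOT A3 AND A4) OR (A5 AND A3 AND NOT A4)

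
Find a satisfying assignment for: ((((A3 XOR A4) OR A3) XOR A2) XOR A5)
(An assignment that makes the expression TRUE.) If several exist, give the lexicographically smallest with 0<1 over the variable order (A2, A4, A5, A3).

A2=0, A4=0, A5=0, A3=1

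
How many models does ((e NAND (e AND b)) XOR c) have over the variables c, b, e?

Satisfying assignments: (0,0,0), (0,0,1), (0,1,0), (1,1,1)
Count: 4 out of 8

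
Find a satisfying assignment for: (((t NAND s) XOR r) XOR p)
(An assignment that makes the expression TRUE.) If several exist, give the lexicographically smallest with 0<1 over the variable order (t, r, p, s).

t=0, r=0, p=0, s=0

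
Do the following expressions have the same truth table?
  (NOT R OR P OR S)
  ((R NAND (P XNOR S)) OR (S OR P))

Yes, they are equivalent — the two output columns agree on all 8 assignments:
R | P | S | Expression 1 | Expression 2
---------------------------------------
0 | 0 | 0 | 1 | 1
0 | 0 | 1 | 1 | 1
0 | 1 | 0 | 1 | 1
0 | 1 | 1 | 1 | 1
1 | 0 | 0 | 0 | 0
1 | 0 | 1 | 1 | 1
1 | 1 | 0 | 1 | 1
1 | 1 | 1 | 1 | 1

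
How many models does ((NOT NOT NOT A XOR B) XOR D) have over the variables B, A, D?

Satisfying assignments: (0,0,0), (0,1,1), (1,0,1), (1,1,0)
Count: 4 out of 8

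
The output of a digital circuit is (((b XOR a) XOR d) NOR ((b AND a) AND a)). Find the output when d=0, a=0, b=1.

Substituting: (((1 XOR 0) XOR 0) NOR ((1 AND 0) AND 0))
= 0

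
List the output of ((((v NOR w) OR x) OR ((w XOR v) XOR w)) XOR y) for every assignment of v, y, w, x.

v | y | w | x | Output
----------------------
0 | 0 | 0 | 0 | 1
0 | 0 | 0 | 1 | 1
0 | 0 | 1 | 0 | 0
0 | 0 | 1 | 1 | 1
0 | 1 | 0 | 0 | 0
0 | 1 | 0 | 1 | 0
0 | 1 | 1 | 0 | 1
0 | 1 | 1 | 1 | 0
1 | 0 | 0 | 0 | 1
1 | 0 | 0 | 1 | 1
1 | 0 | 1 | 0 | 1
1 | 0 | 1 | 1 | 1
1 | 1 | 0 | 0 | 0
1 | 1 | 0 | 1 | 0
1 | 1 | 1 | 0 | 0
1 | 1 | 1 | 1 | 0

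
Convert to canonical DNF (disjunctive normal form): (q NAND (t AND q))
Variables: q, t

(NOT q AND NOT t) OR (NOT q AND t) OR (q AND NOT t)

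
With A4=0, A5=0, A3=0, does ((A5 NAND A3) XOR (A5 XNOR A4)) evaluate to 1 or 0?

Substituting: ((0 NAND 0) XOR (0 XNOR 0))
= 0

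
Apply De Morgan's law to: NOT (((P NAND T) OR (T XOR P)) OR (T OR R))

NOT ((P NAND T) OR (T XOR P)) AND NOT (T OR R)
De Morgan's: NOT(OR of terms) = AND of negations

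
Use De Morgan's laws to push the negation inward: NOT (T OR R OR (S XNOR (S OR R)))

NOT T AND NOT R AND NOT (S XNOR (S OR R))
De Morgan's: NOT(OR of terms) = AND of negations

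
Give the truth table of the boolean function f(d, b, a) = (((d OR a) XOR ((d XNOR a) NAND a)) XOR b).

d | b | a | Output
------------------
0 | 0 | 0 | 1
0 | 0 | 1 | 0
0 | 1 | 0 | 0
0 | 1 | 1 | 1
1 | 0 | 0 | 0
1 | 0 | 1 | 1
1 | 1 | 0 | 1
1 | 1 | 1 | 0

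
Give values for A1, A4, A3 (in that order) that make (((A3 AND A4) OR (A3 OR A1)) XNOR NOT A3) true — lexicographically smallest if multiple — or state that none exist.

A1=1, A4=0, A3=0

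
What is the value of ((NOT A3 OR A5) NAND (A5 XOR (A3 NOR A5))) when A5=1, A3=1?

Substituting: ((NOT 1 OR 1) NAND (1 XOR (1 NOR 1)))
= 0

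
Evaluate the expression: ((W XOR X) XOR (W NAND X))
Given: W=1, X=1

Substituting: ((1 XOR 1) XOR (1 NAND 1))
= 0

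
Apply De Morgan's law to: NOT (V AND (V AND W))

NOT V OR NOT (V AND W)
De Morgan's: NOT(AND of terms) = OR of negations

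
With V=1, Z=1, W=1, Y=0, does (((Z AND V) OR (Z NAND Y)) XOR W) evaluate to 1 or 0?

Substituting: (((1 AND 1) OR (1 NAND 0)) XOR 1)
= 0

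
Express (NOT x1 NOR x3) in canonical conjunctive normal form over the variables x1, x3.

(x1 OR x3) AND (x1 OR NOT x3) AND (NOT x1 OR NOT x3)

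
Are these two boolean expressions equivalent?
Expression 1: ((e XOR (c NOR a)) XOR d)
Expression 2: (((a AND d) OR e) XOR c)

No. Counterexample: with e=0, d=0, c=0, a=0, Expression 1 = 1 but Expression 2 = 0.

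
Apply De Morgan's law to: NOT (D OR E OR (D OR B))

NOT D AND NOT E AND NOT (D OR B)
De Morgan's: NOT(OR of terms) = AND of negations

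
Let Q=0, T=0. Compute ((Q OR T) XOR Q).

Substituting: ((0 OR 0) XOR 0)
= 0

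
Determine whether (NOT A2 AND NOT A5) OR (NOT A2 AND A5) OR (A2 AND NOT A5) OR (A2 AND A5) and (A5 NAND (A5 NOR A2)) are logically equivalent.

Yes, they are equivalent — the two output columns agree on all 4 assignments:
A2 | A5 | Expression 1 | Expression 2
-------------------------------------
0 | 0 | 1 | 1
0 | 1 | 1 | 1
1 | 0 | 1 | 1
1 | 1 | 1 | 1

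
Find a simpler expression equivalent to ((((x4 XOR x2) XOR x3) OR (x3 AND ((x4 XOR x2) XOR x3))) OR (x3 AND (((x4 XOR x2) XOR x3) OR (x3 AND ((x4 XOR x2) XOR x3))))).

By absorption (E OR (E AND v) = E) then absorption (E OR (E AND v) = E):
= ((x4 XOR x2) XOR x3)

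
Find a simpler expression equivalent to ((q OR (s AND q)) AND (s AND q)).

By absorption (E AND (E OR v) = E):
= (s AND q)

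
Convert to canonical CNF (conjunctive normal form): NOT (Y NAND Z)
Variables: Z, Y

(Z OR Y) AND (Z OR NOT Y) AND (NOT Z OR Y)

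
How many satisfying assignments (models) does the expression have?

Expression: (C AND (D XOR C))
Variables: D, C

Satisfying assignments: (0,1)
Count: 1 out of 4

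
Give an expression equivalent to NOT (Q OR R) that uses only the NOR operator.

(((Q NOR R) NOR (Q NOR R)) NOR ((Q NOR R) NOR (Q NOR R)))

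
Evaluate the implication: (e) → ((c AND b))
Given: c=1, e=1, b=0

Antecedent (e) = 1; consequent ((c AND b)) = 0.
1 → 0 = 0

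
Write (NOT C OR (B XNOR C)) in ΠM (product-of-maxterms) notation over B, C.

ΠM(1) = (B OR NOT C)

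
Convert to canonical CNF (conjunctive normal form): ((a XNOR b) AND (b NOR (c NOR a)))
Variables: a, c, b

(a OR c OR b) AND (a OR c OR NOT b) AND (a OR NOT c OR NOT b) AND (NOT a OR c OR b) AND (NOT a OR c OR NOT b) AND (NOT a OR NOT c OR b) AND (NOT a OR NOT c OR NOT b)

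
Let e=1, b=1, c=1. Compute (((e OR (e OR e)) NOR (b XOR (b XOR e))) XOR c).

Substituting: (((1 OR (1 OR 1)) NOR (1 XOR (1 XOR 1))) XOR 1)
= 1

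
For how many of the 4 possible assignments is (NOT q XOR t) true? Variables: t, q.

Satisfying assignments: (0,0), (1,1)
Count: 2 out of 4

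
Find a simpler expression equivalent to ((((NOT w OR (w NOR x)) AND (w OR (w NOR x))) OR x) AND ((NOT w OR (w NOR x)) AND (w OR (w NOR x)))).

By absorption (E AND (E OR v) = E) then distribution ((E OR v) AND (E OR NOT v) = E):
= (w NOR x)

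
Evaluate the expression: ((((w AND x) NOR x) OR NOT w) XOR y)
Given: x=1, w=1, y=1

Substituting: ((((1 AND 1) NOR 1) OR NOT 1) XOR 1)
= 1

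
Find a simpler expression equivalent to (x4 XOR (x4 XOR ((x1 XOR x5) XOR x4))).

By XOR self-cancellation ((E XOR v) XOR v = E):
= ((x1 XOR x5) XOR x4)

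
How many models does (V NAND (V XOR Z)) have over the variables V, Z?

Satisfying assignments: (0,0), (0,1), (1,1)
Count: 3 out of 4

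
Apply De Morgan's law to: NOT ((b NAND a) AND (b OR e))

NOT (b NAND a) OR NOT (b OR e)
De Morgan's: NOT(AND of terms) = OR of negations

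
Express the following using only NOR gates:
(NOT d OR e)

(((d NOR d) NOR e) NOR ((d NOR d) NOR e))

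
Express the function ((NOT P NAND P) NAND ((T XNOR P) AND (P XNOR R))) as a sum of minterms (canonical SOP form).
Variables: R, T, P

Σm(1, 2, 3, 4, 5, 6) = (NOT R AND NOT T AND P) OR (NOT R AND T AND NOT P) OR (NOT R AND T AND P) OR (R AND NOT T AND NOT P) OR (R AND NOT T AND P) OR (R AND T AND NOT P)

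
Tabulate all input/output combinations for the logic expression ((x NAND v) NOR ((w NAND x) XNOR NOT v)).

x | w | v | Output
------------------
0 | 0 | 0 | 0
0 | 0 | 1 | 0
0 | 1 | 0 | 0
0 | 1 | 1 | 0
1 | 0 | 0 | 0
1 | 0 | 1 | 1
1 | 1 | 0 | 0
1 | 1 | 1 | 0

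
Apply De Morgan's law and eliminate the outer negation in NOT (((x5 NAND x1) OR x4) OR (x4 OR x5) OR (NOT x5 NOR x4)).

NOT ((x5 NAND x1) OR x4) AND NOT (x4 OR x5) AND NOT (NOT x5 NOR x4)
De Morgan's: NOT(OR of terms) = AND of negations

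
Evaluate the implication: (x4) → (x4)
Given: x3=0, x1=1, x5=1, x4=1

Antecedent (x4) = 1; consequent (x4) = 1.
1 → 1 = 1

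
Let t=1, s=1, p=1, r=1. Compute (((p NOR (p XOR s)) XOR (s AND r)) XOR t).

Substituting: (((1 NOR (1 XOR 1)) XOR (1 AND 1)) XOR 1)
= 0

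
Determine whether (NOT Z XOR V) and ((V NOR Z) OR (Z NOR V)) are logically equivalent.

No. Counterexample: with Z=1, V=1, Expression 1 = 1 but Expression 2 = 0.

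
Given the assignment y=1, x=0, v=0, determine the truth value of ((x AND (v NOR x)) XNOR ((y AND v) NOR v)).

Substituting: ((0 AND (0 NOR 0)) XNOR ((1 AND 0) NOR 0))
= 0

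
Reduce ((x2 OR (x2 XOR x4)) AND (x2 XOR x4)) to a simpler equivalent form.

By absorption (E AND (E OR v) = E):
= (x2 XOR x4)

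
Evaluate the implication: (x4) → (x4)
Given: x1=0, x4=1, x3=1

Antecedent (x4) = 1; consequent (x4) = 1.
1 → 1 = 1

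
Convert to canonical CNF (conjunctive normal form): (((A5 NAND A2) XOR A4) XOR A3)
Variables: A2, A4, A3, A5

(A2 OR A4 OR NOT A3 OR A5) AND (A2 OR A4 OR NOT A3 OR NOT A5) AND (A2 OR NOT A4 OR A3 OR A5) AND (A2 OR NOT A4 OR A3 OR NOT A5) AND (NOT A2 OR A4 OR A3 OR NOT A5) AND (NOT A2 OR A4 OR NOT A3 OR A5) AND (NOT A2 OR NOT A4 OR A3 OR A5) AND (NOT A2 OR NOT A4 OR NOT A3 OR NOT A5)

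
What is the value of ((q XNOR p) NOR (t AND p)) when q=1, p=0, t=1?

Substituting: ((1 XNOR 0) NOR (1 AND 0))
= 1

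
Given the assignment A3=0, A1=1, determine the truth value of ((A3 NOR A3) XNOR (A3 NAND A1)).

Substituting: ((0 NOR 0) XNOR (0 NAND 1))
= 1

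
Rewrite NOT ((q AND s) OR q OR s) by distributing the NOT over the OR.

NOT (q AND s) AND NOT q AND NOT s
De Morgan's: NOT(OR of terms) = AND of negations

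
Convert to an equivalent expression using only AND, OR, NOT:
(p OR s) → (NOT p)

NOT (p OR s) OR (NOT p)
(Implication elimination: A → B = NOT A OR B)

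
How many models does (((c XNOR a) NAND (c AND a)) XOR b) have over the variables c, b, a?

Satisfying assignments: (0,0,0), (0,0,1), (1,0,0), (1,1,1)
Count: 4 out of 8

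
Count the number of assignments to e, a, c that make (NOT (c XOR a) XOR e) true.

Satisfying assignments: (0,0,0), (0,1,1), (1,0,1), (1,1,0)
Count: 4 out of 8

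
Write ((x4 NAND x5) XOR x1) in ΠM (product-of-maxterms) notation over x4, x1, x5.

ΠM(2, 3, 5, 6) = (x4 OR NOT x1 OR x5) AND (x4 OR NOT x1 OR NOT x5) AND (NOT x4 OR x1 OR NOT x5) AND (NOT x4 OR NOT x1 OR x5)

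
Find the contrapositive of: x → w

Contrapositive: NOT w → NOT x
Note: A statement and its contrapositive are logically equivalent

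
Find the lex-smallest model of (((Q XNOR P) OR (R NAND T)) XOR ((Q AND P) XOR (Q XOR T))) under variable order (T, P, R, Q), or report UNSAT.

T=0, P=0, R=0, Q=0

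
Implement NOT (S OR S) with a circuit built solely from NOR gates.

(((S NOR S) NOR (S NOR S)) NOR ((S NOR S) NOR (S NOR S)))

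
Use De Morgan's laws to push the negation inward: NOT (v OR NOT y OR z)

NOT v AND y AND NOT z
De Morgan's: NOT(OR of terms) = AND of negations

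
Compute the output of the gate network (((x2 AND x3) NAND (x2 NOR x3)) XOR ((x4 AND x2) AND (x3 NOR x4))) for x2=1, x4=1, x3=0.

Substituting: (((1 AND 0) NAND (1 NOR 0)) XOR ((1 AND 1) AND (0 NOR 1)))
= 1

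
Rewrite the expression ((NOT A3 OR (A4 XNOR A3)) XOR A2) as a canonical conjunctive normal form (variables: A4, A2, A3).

(A4 OR A2 OR NOT A3) AND (A4 OR NOT A2 OR A3) AND (NOT A4 OR NOT A2 OR A3) AND (NOT A4 OR NOT A2 OR NOT A3)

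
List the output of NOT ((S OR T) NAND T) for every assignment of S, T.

S | T | Output
--------------
0 | 0 | 0
0 | 1 | 1
1 | 0 | 0
1 | 1 | 1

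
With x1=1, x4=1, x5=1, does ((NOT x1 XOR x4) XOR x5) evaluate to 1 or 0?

Substituting: ((NOT 1 XOR 1) XOR 1)
= 0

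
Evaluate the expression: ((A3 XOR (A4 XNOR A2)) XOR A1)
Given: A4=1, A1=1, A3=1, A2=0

Substituting: ((1 XOR (1 XNOR 0)) XOR 1)
= 0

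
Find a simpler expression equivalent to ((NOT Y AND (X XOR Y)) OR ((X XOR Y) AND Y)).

By distribution ((E AND v) OR (E AND NOT v) = E):
= (X XOR Y)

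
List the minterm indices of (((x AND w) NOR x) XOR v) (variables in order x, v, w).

Σm(0, 1, 6, 7) = (NOT x AND NOT v AND NOT w) OR (NOT x AND NOT v AND w) OR (x AND v AND NOT w) OR (x AND v AND w)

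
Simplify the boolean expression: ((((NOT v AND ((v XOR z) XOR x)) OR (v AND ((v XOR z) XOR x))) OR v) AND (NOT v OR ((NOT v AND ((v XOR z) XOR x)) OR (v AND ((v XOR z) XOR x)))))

By distribution ((E OR v) AND (E OR NOT v) = E) then distribution ((E AND v) OR (E AND NOT v) = E):
= ((v XOR z) XOR x)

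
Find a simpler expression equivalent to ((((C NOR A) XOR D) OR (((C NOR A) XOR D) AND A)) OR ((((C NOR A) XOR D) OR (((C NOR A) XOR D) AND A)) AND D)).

By absorption (E OR (E AND v) = E) then absorption (E OR (E AND v) = E):
= ((C NOR A) XOR D)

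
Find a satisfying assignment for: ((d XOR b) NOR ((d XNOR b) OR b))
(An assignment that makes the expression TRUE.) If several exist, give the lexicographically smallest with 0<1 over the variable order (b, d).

UNSATISFIABLE - no assignment makes this expression true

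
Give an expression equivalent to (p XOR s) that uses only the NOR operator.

((((p NOR s) NOR (p NOR s)) NOR ((p NOR s) NOR (p NOR s))) NOR ((((p NOR p) NOR (s NOR s)) NOR ((p NOR p) NOR (s NOR s))) NOR (((p NOR p) NOR (s NOR s)) NOR ((p NOR p) NOR (s NOR s)))))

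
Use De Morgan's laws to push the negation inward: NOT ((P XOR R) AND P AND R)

NOT (P XOR R) OR NOT P OR NOT R
De Morgan's: NOT(AND of terms) = OR of negations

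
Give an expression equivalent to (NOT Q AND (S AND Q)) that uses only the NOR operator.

(((Q NOR Q) NOR (Q NOR Q)) NOR (((S NOR S) NOR (Q NOR Q)) NOR ((S NOR S) NOR (Q NOR Q))))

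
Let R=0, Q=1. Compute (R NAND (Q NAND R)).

Substituting: (0 NAND (1 NAND 0))
= 1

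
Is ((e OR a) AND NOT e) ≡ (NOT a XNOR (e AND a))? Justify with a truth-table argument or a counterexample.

Yes, they are equivalent — the two output columns agree on all 4 assignments:
e | a | Expression 1 | Expression 2
-----------------------------------
0 | 0 | 0 | 0
0 | 1 | 1 | 1
1 | 0 | 0 | 0
1 | 1 | 0 | 0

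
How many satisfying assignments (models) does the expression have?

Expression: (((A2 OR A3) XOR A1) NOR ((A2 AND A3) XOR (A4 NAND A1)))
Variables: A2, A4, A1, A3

Satisfying assignments: (0,1,1,1), (1,0,1,1), (1,1,1,0)
Count: 3 out of 16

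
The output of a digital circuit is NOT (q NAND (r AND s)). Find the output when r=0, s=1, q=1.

Substituting: NOT (1 NAND (0 AND 1))
= 0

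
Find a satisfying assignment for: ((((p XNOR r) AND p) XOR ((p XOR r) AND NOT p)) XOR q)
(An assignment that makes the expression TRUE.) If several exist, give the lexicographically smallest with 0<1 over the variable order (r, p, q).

r=0, p=0, q=1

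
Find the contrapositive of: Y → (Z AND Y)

Contrapositive: NOT (Z AND Y) → NOT Y
Note: A statement and its contrapositive are logically equivalent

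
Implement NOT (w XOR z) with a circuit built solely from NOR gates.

(((((w NOR z) NOR (w NOR z)) NOR ((w NOR z) NOR (w NOR z))) NOR ((((w NOR w) NOR (z NOR z)) NOR ((w NOR w) NOR (z NOR z))) NOR (((w NOR w) NOR (z NOR z)) NOR ((w NOR w) NOR (z NOR z))))) NOR ((((w NOR z) NOR (w NOR z)) NOR ((w NOR z) NOR (w NOR z))) NOR ((((w NOR w) NOR (z NOR z)) NOR ((w NOR w) NOR (z NOR z))) NOR (((w NOR w) NOR (z NOR z)) NOR ((w NOR w) NOR (z NOR z))))))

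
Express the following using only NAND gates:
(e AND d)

((e NAND d) NAND (e NAND d))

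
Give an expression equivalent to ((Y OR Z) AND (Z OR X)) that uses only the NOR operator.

((((Y NOR Z) NOR (Y NOR Z)) NOR ((Y NOR Z) NOR (Y NOR Z))) NOR (((Z NOR X) NOR (Z NOR X)) NOR ((Z NOR X) NOR (Z NOR X))))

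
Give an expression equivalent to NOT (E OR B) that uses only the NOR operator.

(((E NOR B) NOR (E NOR B)) NOR ((E NOR B) NOR (E NOR B)))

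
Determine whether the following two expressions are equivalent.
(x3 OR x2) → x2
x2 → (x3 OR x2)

No, Converse is not equivalent to original (counterexample: x3=1, x2=0)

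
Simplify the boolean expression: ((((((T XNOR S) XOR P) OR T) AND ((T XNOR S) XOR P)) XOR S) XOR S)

By XOR self-cancellation ((E XOR v) XOR v = E) then absorption (E AND (E OR v) = E):
= ((T XNOR S) XOR P)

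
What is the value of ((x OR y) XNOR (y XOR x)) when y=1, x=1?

Substituting: ((1 OR 1) XNOR (1 XOR 1))
= 0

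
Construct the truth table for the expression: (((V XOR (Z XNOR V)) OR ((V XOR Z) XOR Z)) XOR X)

Z | V | X | Output
------------------
0 | 0 | 0 | 1
0 | 0 | 1 | 0
0 | 1 | 0 | 1
0 | 1 | 1 | 0
1 | 0 | 0 | 0
1 | 0 | 1 | 1
1 | 1 | 0 | 1
1 | 1 | 1 | 0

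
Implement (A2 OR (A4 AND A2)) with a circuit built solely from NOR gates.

((A2 NOR ((A4 NOR A4) NOR (A2 NOR A2))) NOR (A2 NOR ((A4 NOR A4) NOR (A2 NOR A2))))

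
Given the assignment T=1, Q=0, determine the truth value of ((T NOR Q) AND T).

Substituting: ((1 NOR 0) AND 1)
= 0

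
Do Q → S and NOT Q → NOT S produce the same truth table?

No, Inverse is not equivalent to original (counterexample: S=0, Q=1)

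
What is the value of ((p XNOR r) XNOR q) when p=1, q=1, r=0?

Substituting: ((1 XNOR 0) XNOR 1)
= 0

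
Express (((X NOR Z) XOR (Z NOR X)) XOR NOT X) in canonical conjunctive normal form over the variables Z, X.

(Z OR NOT X) AND (NOT Z OR NOT X)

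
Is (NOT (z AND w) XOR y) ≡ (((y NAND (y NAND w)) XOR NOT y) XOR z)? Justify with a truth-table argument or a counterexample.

No. Counterexample: with y=0, w=0, z=0, Expression 1 = 1 but Expression 2 = 0.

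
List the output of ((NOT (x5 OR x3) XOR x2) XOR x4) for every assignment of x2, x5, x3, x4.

x2 | x5 | x3 | x4 | Output
--------------------------
0 | 0 | 0 | 0 | 1
0 | 0 | 0 | 1 | 0
0 | 0 | 1 | 0 | 0
0 | 0 | 1 | 1 | 1
0 | 1 | 0 | 0 | 0
0 | 1 | 0 | 1 | 1
0 | 1 | 1 | 0 | 0
0 | 1 | 1 | 1 | 1
1 | 0 | 0 | 0 | 0
1 | 0 | 0 | 1 | 1
1 | 0 | 1 | 0 | 1
1 | 0 | 1 | 1 | 0
1 | 1 | 0 | 0 | 1
1 | 1 | 0 | 1 | 0
1 | 1 | 1 | 0 | 1
1 | 1 | 1 | 1 | 0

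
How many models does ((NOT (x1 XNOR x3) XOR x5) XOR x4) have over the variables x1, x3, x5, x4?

Satisfying assignments: (0,0,0,1), (0,0,1,0), (0,1,0,0), (0,1,1,1), (1,0,0,0), (1,0,1,1), (1,1,0,1), (1,1,1,0)
Count: 8 out of 16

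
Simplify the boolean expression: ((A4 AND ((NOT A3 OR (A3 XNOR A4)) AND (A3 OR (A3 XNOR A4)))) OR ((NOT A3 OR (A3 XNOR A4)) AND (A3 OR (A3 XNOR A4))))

By absorption (E OR (E AND v) = E) then distribution ((E OR v) AND (E OR NOT v) = E):
= (A3 XNOR A4)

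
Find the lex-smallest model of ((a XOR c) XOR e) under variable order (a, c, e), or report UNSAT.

a=0, c=0, e=1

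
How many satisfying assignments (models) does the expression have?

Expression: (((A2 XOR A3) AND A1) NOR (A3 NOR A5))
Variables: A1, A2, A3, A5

Satisfying assignments: (0,0,0,1), (0,0,1,0), (0,0,1,1), (0,1,0,1), (0,1,1,0), (0,1,1,1), (1,0,0,1), (1,1,1,0), (1,1,1,1)
Count: 9 out of 16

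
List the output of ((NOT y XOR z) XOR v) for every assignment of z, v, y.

z | v | y | Output
------------------
0 | 0 | 0 | 1
0 | 0 | 1 | 0
0 | 1 | 0 | 0
0 | 1 | 1 | 1
1 | 0 | 0 | 0
1 | 0 | 1 | 1
1 | 1 | 0 | 1
1 | 1 | 1 | 0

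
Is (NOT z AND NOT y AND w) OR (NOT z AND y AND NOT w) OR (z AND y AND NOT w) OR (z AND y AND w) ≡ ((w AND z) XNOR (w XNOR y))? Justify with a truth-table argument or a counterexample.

Yes, they are equivalent — the two output columns agree on all 8 assignments:
z | y | w | Expression 1 | Expression 2
---------------------------------------
0 | 0 | 0 | 0 | 0
0 | 0 | 1 | 1 | 1
0 | 1 | 0 | 1 | 1
0 | 1 | 1 | 0 | 0
1 | 0 | 0 | 0 | 0
1 | 0 | 1 | 0 | 0
1 | 1 | 0 | 1 | 1
1 | 1 | 1 | 1 | 1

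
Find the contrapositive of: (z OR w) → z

Contrapositive: NOT z → NOT (z OR w)
Note: A statement and its contrapositive are logically equivalent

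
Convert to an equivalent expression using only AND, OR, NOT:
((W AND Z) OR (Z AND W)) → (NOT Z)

NOT ((W AND Z) OR (Z AND W)) OR (NOT Z)
(Implication elimination: A → B = NOT A OR B)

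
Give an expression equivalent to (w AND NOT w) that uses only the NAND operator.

((w NAND (w NAND w)) NAND (w NAND (w NAND w)))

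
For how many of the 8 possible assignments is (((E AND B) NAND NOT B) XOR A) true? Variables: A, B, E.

Satisfying assignments: (0,0,0), (0,0,1), (0,1,0), (0,1,1)
Count: 4 out of 8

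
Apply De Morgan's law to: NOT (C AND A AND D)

NOT C OR NOT A OR NOT D
De Morgan's: NOT(AND of terms) = OR of negations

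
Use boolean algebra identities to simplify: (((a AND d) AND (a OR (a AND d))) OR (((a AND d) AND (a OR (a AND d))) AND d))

By absorption (E OR (E AND v) = E) then absorption (E AND (E OR v) = E):
= (a AND d)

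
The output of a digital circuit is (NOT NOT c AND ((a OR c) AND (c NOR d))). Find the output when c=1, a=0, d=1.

Substituting: (NOT NOT 1 AND ((0 OR 1) AND (1 NOR 1)))
= 0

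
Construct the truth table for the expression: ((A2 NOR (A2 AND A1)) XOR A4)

A4 | A1 | A2 | Output
---------------------
0 | 0 | 0 | 1
0 | 0 | 1 | 0
0 | 1 | 0 | 1
0 | 1 | 1 | 0
1 | 0 | 0 | 0
1 | 0 | 1 | 1
1 | 1 | 0 | 0
1 | 1 | 1 | 1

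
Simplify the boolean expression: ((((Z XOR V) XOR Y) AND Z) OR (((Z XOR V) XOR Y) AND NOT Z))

By distribution ((E AND v) OR (E AND NOT v) = E):
= ((Z XOR V) XOR Y)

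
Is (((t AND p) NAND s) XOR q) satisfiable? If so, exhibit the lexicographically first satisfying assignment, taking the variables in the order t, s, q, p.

t=0, s=0, q=0, p=0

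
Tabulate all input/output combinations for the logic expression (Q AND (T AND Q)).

T | Q | Output
--------------
0 | 0 | 0
0 | 1 | 0
1 | 0 | 0
1 | 1 | 1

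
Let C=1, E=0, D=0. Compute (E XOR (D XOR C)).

Substituting: (0 XOR (0 XOR 1))
= 1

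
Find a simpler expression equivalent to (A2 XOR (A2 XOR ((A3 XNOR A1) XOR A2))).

By XOR self-cancellation ((E XOR v) XOR v = E):
= ((A3 XNOR A1) XOR A2)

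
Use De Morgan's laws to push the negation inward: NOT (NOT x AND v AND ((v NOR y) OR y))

x OR NOT v OR NOT ((v NOR y) OR y)
De Morgan's: NOT(AND of terms) = OR of negations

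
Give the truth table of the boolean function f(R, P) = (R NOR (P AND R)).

R | P | Output
--------------
0 | 0 | 1
0 | 1 | 1
1 | 0 | 0
1 | 1 | 0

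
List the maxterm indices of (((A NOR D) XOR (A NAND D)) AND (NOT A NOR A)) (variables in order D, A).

ΠM(0, 1, 2, 3) = (D OR A) AND (D OR NOT A) AND (NOT D OR A) AND (NOT D OR NOT A)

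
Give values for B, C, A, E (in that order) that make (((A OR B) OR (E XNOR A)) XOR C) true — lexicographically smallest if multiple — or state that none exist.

B=0, C=0, A=0, E=0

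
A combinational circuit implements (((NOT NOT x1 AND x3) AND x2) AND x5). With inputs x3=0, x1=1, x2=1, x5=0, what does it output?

Substituting: (((NOT NOT 1 AND 0) AND 1) AND 0)
= 0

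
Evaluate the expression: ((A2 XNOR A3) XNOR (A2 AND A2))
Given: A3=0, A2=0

Substituting: ((0 XNOR 0) XNOR (0 AND 0))
= 0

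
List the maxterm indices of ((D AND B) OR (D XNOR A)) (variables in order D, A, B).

ΠM(2, 3, 4) = (D OR NOT A OR B) AND (D OR NOT A OR NOT B) AND (NOT D OR A OR B)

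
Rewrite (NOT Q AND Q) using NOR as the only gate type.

(((Q NOR Q) NOR (Q NOR Q)) NOR (Q NOR Q))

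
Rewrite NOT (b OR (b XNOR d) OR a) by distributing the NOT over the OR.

NOT b AND NOT (b XNOR d) AND NOT a
De Morgan's: NOT(OR of terms) = AND of negations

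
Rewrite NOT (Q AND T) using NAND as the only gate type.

(((Q NAND T) NAND (Q NAND T)) NAND ((Q NAND T) NAND (Q NAND T)))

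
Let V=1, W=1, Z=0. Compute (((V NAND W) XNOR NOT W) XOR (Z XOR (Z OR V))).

Substituting: (((1 NAND 1) XNOR NOT 1) XOR (0 XOR (0 OR 1)))
= 0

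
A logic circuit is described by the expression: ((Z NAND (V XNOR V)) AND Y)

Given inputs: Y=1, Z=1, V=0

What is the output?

Substituting: ((1 NAND (0 XNOR 0)) AND 1)
= 0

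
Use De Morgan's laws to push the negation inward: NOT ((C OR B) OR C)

NOT (C OR B) AND NOT C
De Morgan's: NOT(OR of terms) = AND of negations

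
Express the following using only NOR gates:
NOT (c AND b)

(((c NOR c) NOR (b NOR b)) NOR ((c NOR c) NOR (b NOR b)))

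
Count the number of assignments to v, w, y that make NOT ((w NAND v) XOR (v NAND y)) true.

Satisfying assignments: (0,0,0), (0,0,1), (0,1,0), (0,1,1), (1,0,0), (1,1,1)
Count: 6 out of 8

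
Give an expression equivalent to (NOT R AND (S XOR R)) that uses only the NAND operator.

(((R NAND R) NAND ((S NAND (S NAND R)) NAND (R NAND (S NAND R)))) NAND ((R NAND R) NAND ((S NAND (S NAND R)) NAND (R NAND (S NAND R)))))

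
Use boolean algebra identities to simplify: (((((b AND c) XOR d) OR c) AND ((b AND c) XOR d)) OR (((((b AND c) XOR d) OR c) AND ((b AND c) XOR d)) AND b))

By absorption (E OR (E AND v) = E) then absorption (E AND (E OR v) = E):
= ((b AND c) XOR d)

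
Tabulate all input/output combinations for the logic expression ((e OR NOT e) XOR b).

e | b | Output
--------------
0 | 0 | 1
0 | 1 | 0
1 | 0 | 1
1 | 1 | 0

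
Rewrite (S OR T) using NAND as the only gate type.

((S NAND S) NAND (T NAND T))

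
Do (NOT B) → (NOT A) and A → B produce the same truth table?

Yes, Contrapositive is always equivalent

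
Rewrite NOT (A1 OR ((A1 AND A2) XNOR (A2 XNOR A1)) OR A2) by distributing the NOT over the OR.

NOT A1 AND NOT ((A1 AND A2) XNOR (A2 XNOR A1)) AND NOT A2
De Morgan's: NOT(OR of terms) = AND of negations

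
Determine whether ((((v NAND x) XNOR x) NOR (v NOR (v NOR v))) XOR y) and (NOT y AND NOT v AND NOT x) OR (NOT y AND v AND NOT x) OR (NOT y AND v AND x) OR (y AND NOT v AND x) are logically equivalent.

Yes, they are equivalent — the two output columns agree on all 8 assignments:
y | v | x | Expression 1 | Expression 2
---------------------------------------
0 | 0 | 0 | 1 | 1
0 | 0 | 1 | 0 | 0
0 | 1 | 0 | 1 | 1
0 | 1 | 1 | 1 | 1
1 | 0 | 0 | 0 | 0
1 | 0 | 1 | 1 | 1
1 | 1 | 0 | 0 | 0
1 | 1 | 1 | 0 | 0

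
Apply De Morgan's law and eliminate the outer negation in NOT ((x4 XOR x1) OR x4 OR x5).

NOT (x4 XOR x1) AND NOT x4 AND NOT x5
De Morgan's: NOT(OR of terms) = AND of negations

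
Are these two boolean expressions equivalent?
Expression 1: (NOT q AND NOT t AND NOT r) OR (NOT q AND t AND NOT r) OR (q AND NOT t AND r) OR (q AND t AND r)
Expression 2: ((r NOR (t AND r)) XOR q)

Yes, they are equivalent — the two output columns agree on all 8 assignments:
q | t | r | Expression 1 | Expression 2
---------------------------------------
0 | 0 | 0 | 1 | 1
0 | 0 | 1 | 0 | 0
0 | 1 | 0 | 1 | 1
0 | 1 | 1 | 0 | 0
1 | 0 | 0 | 0 | 0
1 | 0 | 1 | 1 | 1
1 | 1 | 0 | 0 | 0
1 | 1 | 1 | 1 | 1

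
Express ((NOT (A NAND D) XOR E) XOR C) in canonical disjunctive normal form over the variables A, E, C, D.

(NOT A AND NOT E AND C AND NOT D) OR (NOT A AND NOT E AND C AND D) OR (NOT A AND E AND NOT C AND NOT D) OR (NOT A AND E AND NOT C AND D) OR (A AND NOT E AND NOT C AND D) OR (A AND NOT E AND C AND NOT D) OR (A AND E AND NOT C AND NOT D) OR (A AND E AND C AND D)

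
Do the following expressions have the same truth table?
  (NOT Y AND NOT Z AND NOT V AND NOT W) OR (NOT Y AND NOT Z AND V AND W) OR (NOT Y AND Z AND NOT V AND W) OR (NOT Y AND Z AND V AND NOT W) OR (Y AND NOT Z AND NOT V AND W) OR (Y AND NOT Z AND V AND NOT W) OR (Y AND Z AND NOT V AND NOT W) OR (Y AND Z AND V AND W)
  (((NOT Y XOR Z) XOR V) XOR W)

Yes, they are equivalent — the two output columns agree on all 16 assignments:
Y | Z | V | W | Expression 1 | Expression 2
-------------------------------------------
0 | 0 | 0 | 0 | 1 | 1
0 | 0 | 0 | 1 | 0 | 0
0 | 0 | 1 | 0 | 0 | 0
0 | 0 | 1 | 1 | 1 | 1
0 | 1 | 0 | 0 | 0 | 0
0 | 1 | 0 | 1 | 1 | 1
0 | 1 | 1 | 0 | 1 | 1
0 | 1 | 1 | 1 | 0 | 0
1 | 0 | 0 | 0 | 0 | 0
1 | 0 | 0 | 1 | 1 | 1
1 | 0 | 1 | 0 | 1 | 1
1 | 0 | 1 | 1 | 0 | 0
1 | 1 | 0 | 0 | 1 | 1
1 | 1 | 0 | 1 | 0 | 0
1 | 1 | 1 | 0 | 0 | 0
1 | 1 | 1 | 1 | 1 | 1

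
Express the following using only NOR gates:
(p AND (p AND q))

((p NOR p) NOR (((p NOR p) NOR (q NOR q)) NOR ((p NOR p) NOR (q NOR q))))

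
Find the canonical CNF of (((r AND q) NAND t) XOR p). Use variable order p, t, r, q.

(p OR NOT t OR NOT r OR NOT q) AND (NOT p OR t OR r OR q) AND (NOT p OR t OR r OR NOT q) AND (NOT p OR t OR NOT r OR q) AND (NOT p OR t OR NOT r OR NOT q) AND (NOT p OR NOT t OR r OR q) AND (NOT p OR NOT t OR r OR NOT q) AND (NOT p OR NOT t OR NOT r OR q)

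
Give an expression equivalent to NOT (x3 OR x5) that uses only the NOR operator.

(((x3 NOR x5) NOR (x3 NOR x5)) NOR ((x3 NOR x5) NOR (x3 NOR x5)))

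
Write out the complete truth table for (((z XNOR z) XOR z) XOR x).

x | z | Output
--------------
0 | 0 | 1
0 | 1 | 0
1 | 0 | 0
1 | 1 | 1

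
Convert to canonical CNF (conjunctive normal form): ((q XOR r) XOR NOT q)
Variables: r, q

(NOT r OR q) AND (NOT r OR NOT q)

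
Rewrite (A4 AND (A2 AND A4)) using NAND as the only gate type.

((A4 NAND ((A2 NAND A4) NAND (A2 NAND A4))) NAND (A4 NAND ((A2 NAND A4) NAND (A2 NAND A4))))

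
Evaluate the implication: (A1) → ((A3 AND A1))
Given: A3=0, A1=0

Antecedent (A1) = 0; consequent ((A3 AND A1)) = 0.
0 → 0 = 1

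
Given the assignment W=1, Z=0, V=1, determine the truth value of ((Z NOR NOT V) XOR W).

Substituting: ((0 NOR NOT 1) XOR 1)
= 0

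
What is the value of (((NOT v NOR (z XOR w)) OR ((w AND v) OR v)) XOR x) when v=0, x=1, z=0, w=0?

Substituting: (((NOT 0 NOR (0 XOR 0)) OR ((0 AND 0) OR 0)) XOR 1)
= 1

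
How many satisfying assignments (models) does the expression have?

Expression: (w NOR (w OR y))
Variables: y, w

Satisfying assignments: (0,0)
Count: 1 out of 4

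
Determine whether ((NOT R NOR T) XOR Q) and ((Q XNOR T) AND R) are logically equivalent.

No. Counterexample: with R=0, Q=1, T=0, Expression 1 = 1 but Expression 2 = 0.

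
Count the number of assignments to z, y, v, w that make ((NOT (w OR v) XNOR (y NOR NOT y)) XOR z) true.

Satisfying assignments: (0,0,0,1), (0,0,1,0), (0,0,1,1), (0,1,0,1), (0,1,1,0), (0,1,1,1), (1,0,0,0), (1,1,0,0)
Count: 8 out of 16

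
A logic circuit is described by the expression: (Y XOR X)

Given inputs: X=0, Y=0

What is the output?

Substituting: (0 XOR 0)
= 0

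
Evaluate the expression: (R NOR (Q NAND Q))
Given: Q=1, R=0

Substituting: (0 NOR (1 NAND 1))
= 1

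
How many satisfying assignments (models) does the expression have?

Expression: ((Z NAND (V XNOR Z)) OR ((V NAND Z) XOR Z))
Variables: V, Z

Satisfying assignments: (0,0), (0,1), (1,0), (1,1)
Count: 4 out of 4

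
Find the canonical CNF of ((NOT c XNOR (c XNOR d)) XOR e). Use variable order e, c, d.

(e OR c OR NOT d) AND (e OR NOT c OR NOT d) AND (NOT e OR c OR d) AND (NOT e OR NOT c OR d)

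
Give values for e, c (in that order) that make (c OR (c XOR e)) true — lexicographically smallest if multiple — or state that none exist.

e=0, c=1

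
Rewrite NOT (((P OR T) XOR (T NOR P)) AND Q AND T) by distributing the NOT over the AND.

NOT ((P OR T) XOR (T NOR P)) OR NOT Q OR NOT T
De Morgan's: NOT(AND of terms) = OR of negations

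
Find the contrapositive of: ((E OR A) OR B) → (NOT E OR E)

Contrapositive: NOT (NOT E OR E) → NOT ((E OR A) OR B)
Note: A statement and its contrapositive are logically equivalent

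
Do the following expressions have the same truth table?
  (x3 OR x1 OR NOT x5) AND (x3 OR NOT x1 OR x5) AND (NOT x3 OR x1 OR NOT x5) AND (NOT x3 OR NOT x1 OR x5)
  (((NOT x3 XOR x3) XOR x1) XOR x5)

Yes, they are equivalent — the two output columns agree on all 8 assignments:
x3 | x1 | x5 | Expression 1 | Expression 2
------------------------------------------
0 | 0 | 0 | 1 | 1
0 | 0 | 1 | 0 | 0
0 | 1 | 0 | 0 | 0
0 | 1 | 1 | 1 | 1
1 | 0 | 0 | 1 | 1
1 | 0 | 1 | 0 | 0
1 | 1 | 0 | 0 | 0
1 | 1 | 1 | 1 | 1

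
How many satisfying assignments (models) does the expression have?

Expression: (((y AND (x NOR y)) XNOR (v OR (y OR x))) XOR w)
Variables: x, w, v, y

Satisfying assignments: (0,0,0,0), (0,1,0,1), (0,1,1,0), (0,1,1,1), (1,1,0,0), (1,1,0,1), (1,1,1,0), (1,1,1,1)
Count: 8 out of 16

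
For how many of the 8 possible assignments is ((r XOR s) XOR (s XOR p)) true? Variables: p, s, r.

Satisfying assignments: (0,0,1), (0,1,1), (1,0,0), (1,1,0)
Count: 4 out of 8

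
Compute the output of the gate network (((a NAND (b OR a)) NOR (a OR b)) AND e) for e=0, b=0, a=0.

Substituting: (((0 NAND (0 OR 0)) NOR (0 OR 0)) AND 0)
= 0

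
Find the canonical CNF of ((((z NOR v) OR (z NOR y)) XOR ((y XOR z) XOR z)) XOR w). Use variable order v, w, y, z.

(v OR w OR y OR NOT z) AND (v OR w OR NOT y OR z) AND (v OR NOT w OR y OR z) AND (v OR NOT w OR NOT y OR NOT z) AND (NOT v OR w OR y OR NOT z) AND (NOT v OR NOT w OR y OR z) AND (NOT v OR NOT w OR NOT y OR z) AND (NOT v OR NOT w OR NOT y OR NOT z)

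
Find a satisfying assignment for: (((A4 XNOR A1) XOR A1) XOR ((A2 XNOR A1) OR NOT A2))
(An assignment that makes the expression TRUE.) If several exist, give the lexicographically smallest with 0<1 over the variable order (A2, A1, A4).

A2=0, A1=0, A4=1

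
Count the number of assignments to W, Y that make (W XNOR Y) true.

Satisfying assignments: (0,0), (1,1)
Count: 2 out of 4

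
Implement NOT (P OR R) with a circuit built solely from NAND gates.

(((P NAND P) NAND (R NAND R)) NAND ((P NAND P) NAND (R NAND R)))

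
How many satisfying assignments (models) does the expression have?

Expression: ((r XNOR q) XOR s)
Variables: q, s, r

Satisfying assignments: (0,0,0), (0,1,1), (1,0,1), (1,1,0)
Count: 4 out of 8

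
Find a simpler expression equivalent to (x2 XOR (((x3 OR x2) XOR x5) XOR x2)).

By XOR self-cancellation ((E XOR v) XOR v = E):
= ((x3 OR x2) XOR x5)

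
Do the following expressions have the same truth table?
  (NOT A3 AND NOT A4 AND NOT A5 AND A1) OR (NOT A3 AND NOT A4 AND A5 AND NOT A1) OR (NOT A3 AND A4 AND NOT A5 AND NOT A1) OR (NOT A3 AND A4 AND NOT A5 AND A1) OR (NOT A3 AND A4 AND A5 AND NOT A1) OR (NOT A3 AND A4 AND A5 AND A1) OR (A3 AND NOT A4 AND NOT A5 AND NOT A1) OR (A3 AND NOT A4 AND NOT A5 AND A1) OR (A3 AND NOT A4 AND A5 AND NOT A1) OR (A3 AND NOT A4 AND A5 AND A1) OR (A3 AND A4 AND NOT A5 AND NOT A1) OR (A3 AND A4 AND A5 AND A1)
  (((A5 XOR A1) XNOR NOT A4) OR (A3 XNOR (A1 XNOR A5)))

Yes, they are equivalent — the two output columns agree on all 16 assignments:
A3 | A4 | A5 | A1 | Expression 1 | Expression 2
-----------------------------------------------
0 | 0 | 0 | 0 | 0 | 0
0 | 0 | 0 | 1 | 1 | 1
0 | 0 | 1 | 0 | 1 | 1
0 | 0 | 1 | 1 | 0 | 0
0 | 1 | 0 | 0 | 1 | 1
0 | 1 | 0 | 1 | 1 | 1
0 | 1 | 1 | 0 | 1 | 1
0 | 1 | 1 | 1 | 1 | 1
1 | 0 | 0 | 0 | 1 | 1
1 | 0 | 0 | 1 | 1 | 1
1 | 0 | 1 | 0 | 1 | 1
1 | 0 | 1 | 1 | 1 | 1
1 | 1 | 0 | 0 | 1 | 1
1 | 1 | 0 | 1 | 0 | 0
1 | 1 | 1 | 0 | 0 | 0
1 | 1 | 1 | 1 | 1 | 1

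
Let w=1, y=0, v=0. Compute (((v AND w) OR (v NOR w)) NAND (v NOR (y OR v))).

Substituting: (((0 AND 1) OR (0 NOR 1)) NAND (0 NOR (0 OR 0)))
= 1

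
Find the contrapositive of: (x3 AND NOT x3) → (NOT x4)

Contrapositive: x4 → NOT (x3 AND NOT x3)
Note: A statement and its contrapositive are logically equivalent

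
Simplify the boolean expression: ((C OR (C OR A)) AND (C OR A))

By absorption (E AND (E OR v) = E):
= (C OR A)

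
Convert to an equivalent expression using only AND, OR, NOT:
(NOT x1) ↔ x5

((NOT x1) AND x5) OR (x1 AND NOT x5)
(Biconditional = both true or both false)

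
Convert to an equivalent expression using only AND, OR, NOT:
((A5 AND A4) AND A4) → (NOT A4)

NOT ((A5 AND A4) AND A4) OR (NOT A4)
(Implication elimination: A → B = NOT A OR B)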